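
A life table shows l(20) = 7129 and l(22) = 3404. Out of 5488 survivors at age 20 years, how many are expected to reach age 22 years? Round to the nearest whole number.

2620

The relevant probability is 3404/7129 = 0.477486.
Expected number = 5488 × 0.477486 = 2620.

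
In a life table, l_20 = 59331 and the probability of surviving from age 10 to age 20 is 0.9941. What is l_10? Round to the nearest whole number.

59683

l_10 = l_20 / p = 59331 / 0.9941 = 59683.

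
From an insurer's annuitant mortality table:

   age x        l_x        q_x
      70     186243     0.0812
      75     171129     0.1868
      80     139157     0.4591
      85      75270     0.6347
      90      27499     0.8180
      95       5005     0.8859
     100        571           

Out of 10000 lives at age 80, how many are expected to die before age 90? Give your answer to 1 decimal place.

The relevant probability is 1 − 27499/139157 = 0.802389.
Expected number = 10000 × 0.802389 = 8023.9.

8023.9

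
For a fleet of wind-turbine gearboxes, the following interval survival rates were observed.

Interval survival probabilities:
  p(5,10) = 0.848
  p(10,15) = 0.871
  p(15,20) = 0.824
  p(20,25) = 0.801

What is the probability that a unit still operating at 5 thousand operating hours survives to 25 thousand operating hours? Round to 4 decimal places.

P(survive 5→25) = 0.848 × 0.871 × 0.824 × 0.801.
= 0.487499.

0.4875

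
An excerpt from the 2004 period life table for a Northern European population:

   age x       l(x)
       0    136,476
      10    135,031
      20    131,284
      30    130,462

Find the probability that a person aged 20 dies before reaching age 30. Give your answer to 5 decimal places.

P(die before 30 | alive at 20) = 1 − l(30)/l(20) = 1 − 130,462/131,284 = (822)/131,284 = 0.006261.

0.00626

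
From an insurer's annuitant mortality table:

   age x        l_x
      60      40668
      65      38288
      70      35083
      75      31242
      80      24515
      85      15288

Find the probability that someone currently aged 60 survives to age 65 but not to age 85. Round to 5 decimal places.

This is the probability of reaching 65 but not 85, conditional on being alive at 60: (l_65 − l_85) / l_60.
= (38288 − 15288) / 40668 = 23000 / 40668 = 0.565555.

0.56556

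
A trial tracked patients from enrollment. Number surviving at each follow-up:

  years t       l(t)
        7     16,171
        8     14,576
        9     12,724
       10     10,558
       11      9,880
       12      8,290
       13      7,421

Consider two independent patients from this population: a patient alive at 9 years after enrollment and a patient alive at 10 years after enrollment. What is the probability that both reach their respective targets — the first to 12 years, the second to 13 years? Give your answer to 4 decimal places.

0.4579

p₁ = l(12)/l(9) = 8,290/12,724 = 0.651525; p₂ = l(13)/l(10) = 7,421/10,558 = 0.702879.
P(both) = p₁ × p₂ = 0.651525 × 0.702879 = 0.457943.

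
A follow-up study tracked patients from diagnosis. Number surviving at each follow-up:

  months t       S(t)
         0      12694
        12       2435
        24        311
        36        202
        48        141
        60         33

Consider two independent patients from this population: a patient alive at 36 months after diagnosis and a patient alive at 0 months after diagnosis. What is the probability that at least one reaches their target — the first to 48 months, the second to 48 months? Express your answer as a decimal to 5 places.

p₁ = S(48)/S(36) = 141/202 = 0.698020; p₂ = S(48)/S(0) = 141/12694 = 0.011108.
P(at least one) = 1 − (1−p₁)(1−p₂) = 1 − 0.301980 × 0.988892 = 0.701374.

0.70137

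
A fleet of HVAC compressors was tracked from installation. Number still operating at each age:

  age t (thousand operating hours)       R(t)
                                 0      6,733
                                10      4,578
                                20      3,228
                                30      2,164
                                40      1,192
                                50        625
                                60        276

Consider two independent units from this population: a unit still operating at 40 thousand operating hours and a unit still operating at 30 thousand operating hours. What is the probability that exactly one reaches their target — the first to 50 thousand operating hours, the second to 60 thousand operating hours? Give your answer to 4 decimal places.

p₁ = R(50)/R(40) = 625/1,192 = 0.524329; p₂ = R(60)/R(30) = 276/2,164 = 0.127542.
P(exactly one) = p₁(1−p₂) + (1−p₁)p₂ = 0.457455 + 0.060668 = 0.518123.

0.5181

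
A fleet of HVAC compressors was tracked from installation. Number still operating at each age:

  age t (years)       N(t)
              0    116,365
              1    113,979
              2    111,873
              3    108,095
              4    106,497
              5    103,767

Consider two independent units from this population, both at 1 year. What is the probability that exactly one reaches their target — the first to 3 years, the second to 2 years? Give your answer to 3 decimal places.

0.068

p₁ = N(3)/N(1) = 108,095/113,979 = 0.948376; p₂ = N(2)/N(1) = 111,873/113,979 = 0.981523.
P(exactly one) = p₁(1−p₂) + (1−p₁)p₂ = 0.017523 + 0.050670 = 0.068193.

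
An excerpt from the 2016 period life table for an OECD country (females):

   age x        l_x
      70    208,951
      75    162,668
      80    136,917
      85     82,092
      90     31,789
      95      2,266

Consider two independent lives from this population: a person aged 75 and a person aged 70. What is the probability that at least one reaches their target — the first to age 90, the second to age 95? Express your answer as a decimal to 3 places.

0.204

p₁ = l_90/l_75 = 31,789/162,668 = 0.195423; p₂ = l_95/l_70 = 2,266/208,951 = 0.010845.
P(at least one) = 1 − (1−p₁)(1−p₂) = 1 − 0.804577 × 0.989155 = 0.204149.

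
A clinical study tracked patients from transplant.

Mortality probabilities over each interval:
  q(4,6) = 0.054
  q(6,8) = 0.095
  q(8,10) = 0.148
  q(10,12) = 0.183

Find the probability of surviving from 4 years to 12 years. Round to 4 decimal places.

0.5959

Survival from 4 to 12 is the product of surviving each interval: (1 − 0.054) × (1 − 0.095) × (1 − 0.148) × (1 − 0.183).
= 0.946 × 0.905 × 0.852 × 0.817 = 0.595938.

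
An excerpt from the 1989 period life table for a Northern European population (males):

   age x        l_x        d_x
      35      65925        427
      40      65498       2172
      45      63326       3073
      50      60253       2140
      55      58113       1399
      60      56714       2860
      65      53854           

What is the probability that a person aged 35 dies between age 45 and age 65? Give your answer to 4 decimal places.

0.1437

We want 10|20q35 = (l_45 − l_65)/l_35.
This is the probability of reaching 45 but not 65, conditional on being alive at 35: (l_45 − l_65) / l_35.
= (63326 − 53854) / 65925 = 9472 / 65925 = 0.143678.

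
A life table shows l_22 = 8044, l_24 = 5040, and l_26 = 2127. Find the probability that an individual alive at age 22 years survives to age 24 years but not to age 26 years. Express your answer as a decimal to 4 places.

This is the probability of reaching 24 but not 26, conditional on being alive at 22: (l_24 − l_26) / l_22.
= (5040 − 2127) / 8044 = 2913 / 8044 = 0.362133.

0.3621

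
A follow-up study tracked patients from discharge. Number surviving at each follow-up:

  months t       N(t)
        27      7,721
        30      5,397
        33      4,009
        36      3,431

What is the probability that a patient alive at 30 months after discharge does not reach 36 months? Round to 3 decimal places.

0.364

P(die before 36 | alive at 30) = 1 − N(36)/N(30) = 1 − 3,431/5,397 = (1,966)/5,397 = 0.364276.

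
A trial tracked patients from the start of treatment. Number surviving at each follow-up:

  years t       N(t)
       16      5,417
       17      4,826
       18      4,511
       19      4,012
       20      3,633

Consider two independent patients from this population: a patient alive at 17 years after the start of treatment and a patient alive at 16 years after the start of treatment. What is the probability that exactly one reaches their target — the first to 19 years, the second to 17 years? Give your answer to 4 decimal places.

p₁ = N(19)/N(17) = 4,012/4,826 = 0.831330; p₂ = N(17)/N(16) = 4,826/5,417 = 0.890899.
P(exactly one) = p₁(1−p₂) + (1−p₁)p₂ = 0.090699 + 0.150268 = 0.240967.

0.2410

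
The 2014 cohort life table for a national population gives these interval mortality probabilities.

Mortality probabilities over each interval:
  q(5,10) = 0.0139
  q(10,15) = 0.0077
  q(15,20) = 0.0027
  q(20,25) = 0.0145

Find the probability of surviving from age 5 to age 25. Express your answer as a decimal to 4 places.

The overall survival probability is (1 − 0.0139) × (1 − 0.0077) × (1 − 0.0027) × (1 − 0.0145).
= 0.9861 × 0.9923 × 0.9973 × 0.9855 = 0.961715.

0.9617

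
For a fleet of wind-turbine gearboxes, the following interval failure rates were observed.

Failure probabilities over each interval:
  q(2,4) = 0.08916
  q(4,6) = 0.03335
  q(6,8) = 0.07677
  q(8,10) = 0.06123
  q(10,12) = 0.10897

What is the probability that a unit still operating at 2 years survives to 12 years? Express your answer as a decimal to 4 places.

Survival from 2 to 12 is the product of surviving each interval: (1 − 0.08916) × (1 − 0.03335) × (1 − 0.07677) × (1 − 0.06123) × (1 − 0.10897).
= 0.91084 × 0.96665 × 0.92323 × 0.93877 × 0.89103 = 0.679943.

0.6799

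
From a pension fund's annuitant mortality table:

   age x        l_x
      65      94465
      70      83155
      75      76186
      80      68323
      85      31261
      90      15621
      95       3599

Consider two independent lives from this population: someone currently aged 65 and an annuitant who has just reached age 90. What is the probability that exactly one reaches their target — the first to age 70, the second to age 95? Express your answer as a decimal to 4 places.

p₁ = l_70/l_65 = 83155/94465 = 0.880273; p₂ = l_95/l_90 = 3599/15621 = 0.230395.
P(exactly one) = p₁(1−p₂) + (1−p₁)p₂ = 0.677463 + 0.027585 = 0.705047.

0.7050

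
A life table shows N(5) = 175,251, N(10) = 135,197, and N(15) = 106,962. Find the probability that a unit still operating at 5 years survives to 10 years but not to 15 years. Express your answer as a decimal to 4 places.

0.1611

This is the probability of reaching 10 but not 15, conditional on being operational at 5: (N(10) − N(15)) / N(5).
= (135,197 − 106,962) / 175,251 = 28,235 / 175,251 = 0.161112.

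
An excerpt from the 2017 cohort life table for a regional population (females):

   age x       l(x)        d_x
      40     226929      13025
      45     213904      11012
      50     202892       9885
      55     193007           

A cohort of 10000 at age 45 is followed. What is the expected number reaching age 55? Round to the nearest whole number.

9023

The relevant probability is 193007/213904 = 0.902307.
Expected number = 10000 × 0.902307 = 9023.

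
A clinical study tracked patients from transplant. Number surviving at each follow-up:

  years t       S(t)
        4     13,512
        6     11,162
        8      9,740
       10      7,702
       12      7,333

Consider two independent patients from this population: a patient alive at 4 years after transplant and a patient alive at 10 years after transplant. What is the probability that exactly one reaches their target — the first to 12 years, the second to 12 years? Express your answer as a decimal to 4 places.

0.4614

p₁ = S(12)/S(4) = 7,333/13,512 = 0.542703; p₂ = S(12)/S(10) = 7,333/7,702 = 0.952090.
P(exactly one) = p₁(1−p₂) + (1−p₁)p₂ = 0.026001 + 0.435388 = 0.461389.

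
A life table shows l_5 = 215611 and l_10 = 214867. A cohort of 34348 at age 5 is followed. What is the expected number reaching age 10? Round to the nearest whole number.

The relevant probability is 214867/215611 = 0.996549.
Expected number = 34348 × 0.996549 = 34229.

34229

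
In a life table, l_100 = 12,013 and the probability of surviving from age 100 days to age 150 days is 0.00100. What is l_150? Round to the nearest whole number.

12

l_150 = l_100 × p = 12,013 × 0.00100 = 12.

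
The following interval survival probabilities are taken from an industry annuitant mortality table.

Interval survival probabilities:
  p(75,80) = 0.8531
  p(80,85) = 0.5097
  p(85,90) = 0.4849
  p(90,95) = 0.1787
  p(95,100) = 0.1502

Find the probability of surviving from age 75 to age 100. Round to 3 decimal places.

0.006

Survival from 75 to 100 is the product of surviving each interval: 0.8531 × 0.5097 × 0.4849 × 0.1787 × 0.1502.
= 0.005659.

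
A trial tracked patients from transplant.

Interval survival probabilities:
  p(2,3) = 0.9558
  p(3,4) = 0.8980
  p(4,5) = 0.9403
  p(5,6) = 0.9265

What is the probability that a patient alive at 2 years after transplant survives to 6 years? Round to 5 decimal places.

0.74775

Survival from 2 to 6 is the product of surviving each interval: 0.9558 × 0.8980 × 0.9403 × 0.9265.
= 0.747748.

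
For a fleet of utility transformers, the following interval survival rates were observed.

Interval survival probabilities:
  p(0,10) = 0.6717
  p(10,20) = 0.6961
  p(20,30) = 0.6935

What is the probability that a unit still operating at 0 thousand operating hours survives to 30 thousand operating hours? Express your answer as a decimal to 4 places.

0.3243

Survival from 0 to 30 is the product of surviving each interval: 0.6717 × 0.6961 × 0.6935.
= 0.324260.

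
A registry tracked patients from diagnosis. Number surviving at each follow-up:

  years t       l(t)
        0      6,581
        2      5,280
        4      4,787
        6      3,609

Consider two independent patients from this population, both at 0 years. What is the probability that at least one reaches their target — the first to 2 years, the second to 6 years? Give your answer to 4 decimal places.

0.9107

p₁ = l(2)/l(0) = 5,280/6,581 = 0.802310; p₂ = l(6)/l(0) = 3,609/6,581 = 0.548397.
P(at least one) = 1 − (1−p₁)(1−p₂) = 1 − 0.197690 × 0.451603 = 0.910723.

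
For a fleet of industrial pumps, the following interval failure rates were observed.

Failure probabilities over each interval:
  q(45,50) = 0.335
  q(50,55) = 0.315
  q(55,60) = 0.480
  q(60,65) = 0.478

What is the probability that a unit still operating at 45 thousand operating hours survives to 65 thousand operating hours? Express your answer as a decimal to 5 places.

P(survive 45→65) = (1 − 0.335) × (1 − 0.315) × (1 − 0.480) × (1 − 0.478).
= 0.665 × 0.685 × 0.520 × 0.522 = 0.123648.

0.12365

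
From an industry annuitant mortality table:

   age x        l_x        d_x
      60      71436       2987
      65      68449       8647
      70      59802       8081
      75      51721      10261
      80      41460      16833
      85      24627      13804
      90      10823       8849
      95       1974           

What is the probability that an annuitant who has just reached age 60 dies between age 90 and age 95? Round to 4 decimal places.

0.1239

We want 30|5q60 = (l_90 − l_95)/l_60.
This is the probability of reaching 90 but not 95, conditional on being alive at 60: (l_90 − l_95) / l_60.
= (10823 − 1974) / 71436 = 8849 / 71436 = 0.123873.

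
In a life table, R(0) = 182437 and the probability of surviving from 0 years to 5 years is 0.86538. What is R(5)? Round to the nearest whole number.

157877

R(5) = R(0) × p = 182437 × 0.86538 = 157877.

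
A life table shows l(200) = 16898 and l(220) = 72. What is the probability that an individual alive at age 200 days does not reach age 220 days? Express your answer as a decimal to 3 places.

P(die before 220 | alive at 200) = 1 − l(220)/l(200) = 1 − 72/16898 = (16826)/16898 = 0.995739.

0.996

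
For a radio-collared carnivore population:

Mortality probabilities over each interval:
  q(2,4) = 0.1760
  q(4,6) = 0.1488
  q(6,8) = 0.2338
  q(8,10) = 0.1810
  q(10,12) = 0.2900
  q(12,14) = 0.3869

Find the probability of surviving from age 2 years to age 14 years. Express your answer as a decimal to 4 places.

P(survive 2→14) = (1 − 0.1760) × (1 − 0.1488) × (1 − 0.2338) × (1 − 0.1810) × (1 − 0.2900) × (1 − 0.3869).
= 0.8240 × 0.8512 × 0.7662 × 0.8190 × 0.7100 × 0.6131 = 0.191591.

0.1916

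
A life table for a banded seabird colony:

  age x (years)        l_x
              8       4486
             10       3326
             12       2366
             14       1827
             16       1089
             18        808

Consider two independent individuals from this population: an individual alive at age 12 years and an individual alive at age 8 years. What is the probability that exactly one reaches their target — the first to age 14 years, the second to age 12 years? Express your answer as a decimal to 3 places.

p₁ = l_14/l_12 = 1827/2366 = 0.772189; p₂ = l_12/l_8 = 2366/4486 = 0.527419.
P(exactly one) = p₁(1−p₂) + (1−p₁)p₂ = 0.364922 + 0.120152 = 0.485074.

0.485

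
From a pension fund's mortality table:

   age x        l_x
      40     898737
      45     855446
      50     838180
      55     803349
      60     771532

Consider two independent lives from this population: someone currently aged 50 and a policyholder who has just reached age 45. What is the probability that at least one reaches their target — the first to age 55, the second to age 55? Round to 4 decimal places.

0.9975

p₁ = l_55/l_50 = 803349/838180 = 0.958444; p₂ = l_55/l_45 = 803349/855446 = 0.939100.
P(at least one) = 1 − (1−p₁)(1−p₂) = 1 − 0.041556 × 0.060900 = 0.997469.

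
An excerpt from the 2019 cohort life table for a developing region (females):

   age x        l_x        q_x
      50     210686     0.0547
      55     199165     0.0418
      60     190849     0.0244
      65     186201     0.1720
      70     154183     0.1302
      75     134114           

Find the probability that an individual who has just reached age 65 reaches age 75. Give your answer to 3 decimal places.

We want 10p65 = l_75/l_65.
The conditional survival probability is l_75/l_65 = 134114/186201 = 0.720265.

0.720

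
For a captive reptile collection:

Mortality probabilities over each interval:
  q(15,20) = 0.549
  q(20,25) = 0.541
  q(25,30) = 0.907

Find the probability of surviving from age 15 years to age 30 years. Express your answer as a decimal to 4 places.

0.0193

Survival from 15 to 30 is the product of surviving each interval: (1 − 0.549) × (1 − 0.541) × (1 − 0.907).
= 0.451 × 0.459 × 0.093 = 0.019252.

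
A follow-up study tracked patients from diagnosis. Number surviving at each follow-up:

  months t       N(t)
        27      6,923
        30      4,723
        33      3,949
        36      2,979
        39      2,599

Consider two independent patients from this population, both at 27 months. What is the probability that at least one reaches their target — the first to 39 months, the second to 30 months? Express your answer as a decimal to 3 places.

0.802

p₁ = N(39)/N(27) = 2,599/6,923 = 0.375415; p₂ = N(30)/N(27) = 4,723/6,923 = 0.682219.
P(at least one) = 1 − (1−p₁)(1−p₂) = 1 − 0.624585 × 0.317781 = 0.801519.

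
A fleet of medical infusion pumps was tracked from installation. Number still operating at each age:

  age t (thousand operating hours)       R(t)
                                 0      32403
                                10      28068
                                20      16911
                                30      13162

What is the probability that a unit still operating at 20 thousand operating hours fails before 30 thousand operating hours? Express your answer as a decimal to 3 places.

0.222

P(fail before 30 | operational at 20) = 1 − R(30)/R(20) = 1 − 13162/16911 = (3749)/16911 = 0.221690.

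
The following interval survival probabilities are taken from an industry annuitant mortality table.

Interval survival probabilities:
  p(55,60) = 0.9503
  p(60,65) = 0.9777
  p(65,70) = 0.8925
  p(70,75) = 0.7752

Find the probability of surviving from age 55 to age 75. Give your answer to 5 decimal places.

0.64282

P(survive 55→75) = 0.9503 × 0.9777 × 0.8925 × 0.7752.
= 0.642818.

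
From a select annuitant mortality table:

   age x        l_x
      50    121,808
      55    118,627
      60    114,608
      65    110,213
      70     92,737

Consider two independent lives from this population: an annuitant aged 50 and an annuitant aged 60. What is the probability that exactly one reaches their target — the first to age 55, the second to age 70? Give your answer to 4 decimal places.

0.2070

p₁ = l_55/l_50 = 118,627/121,808 = 0.973885; p₂ = l_70/l_60 = 92,737/114,608 = 0.809167.
P(exactly one) = p₁(1−p₂) + (1−p₁)p₂ = 0.185849 + 0.021131 = 0.206981.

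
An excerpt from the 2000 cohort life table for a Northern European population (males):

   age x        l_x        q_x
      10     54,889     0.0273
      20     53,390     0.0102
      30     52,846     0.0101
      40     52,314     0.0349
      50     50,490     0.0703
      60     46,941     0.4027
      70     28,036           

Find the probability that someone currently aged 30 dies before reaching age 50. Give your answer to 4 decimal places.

0.0446

P(die before 50 | alive at 30) = 1 − l_50/l_30 = 1 − 50,490/52,846 = (2,356)/52,846 = 0.044582.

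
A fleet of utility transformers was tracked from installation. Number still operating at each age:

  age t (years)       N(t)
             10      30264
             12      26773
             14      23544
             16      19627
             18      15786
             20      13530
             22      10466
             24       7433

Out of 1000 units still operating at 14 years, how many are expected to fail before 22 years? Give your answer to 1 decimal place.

555.5

The relevant probability is 1 − 10466/23544 = 0.555471.
Expected number = 1000 × 0.555471 = 555.5.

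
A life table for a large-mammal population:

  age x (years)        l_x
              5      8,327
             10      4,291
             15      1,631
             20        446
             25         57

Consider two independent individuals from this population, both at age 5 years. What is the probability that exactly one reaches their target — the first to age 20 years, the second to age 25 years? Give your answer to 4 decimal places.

p₁ = l_20/l_5 = 446/8,327 = 0.053561; p₂ = l_25/l_5 = 57/8,327 = 0.006845.
P(exactly one) = p₁(1−p₂) + (1−p₁)p₂ = 0.053194 + 0.006478 = 0.059673.

0.0597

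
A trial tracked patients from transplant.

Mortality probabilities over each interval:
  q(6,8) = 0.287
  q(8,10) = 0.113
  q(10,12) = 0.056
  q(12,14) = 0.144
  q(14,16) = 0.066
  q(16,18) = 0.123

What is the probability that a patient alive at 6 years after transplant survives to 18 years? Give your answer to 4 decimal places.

Survival from 6 to 18 is the product of surviving each interval: (1 − 0.287) × (1 − 0.113) × (1 − 0.056) × (1 − 0.144) × (1 − 0.066) × (1 − 0.123).
= 0.713 × 0.887 × 0.944 × 0.856 × 0.934 × 0.877 = 0.418606.

0.4186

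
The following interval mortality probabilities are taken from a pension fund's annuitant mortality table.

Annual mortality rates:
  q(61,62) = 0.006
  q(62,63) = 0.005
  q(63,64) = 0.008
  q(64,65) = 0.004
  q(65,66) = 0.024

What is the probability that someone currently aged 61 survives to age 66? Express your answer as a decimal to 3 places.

P(survive 61→66) = (1 − 0.006) × (1 − 0.005) × (1 − 0.008) × (1 − 0.004) × (1 − 0.024).
= 0.994 × 0.995 × 0.992 × 0.996 × 0.976 = 0.953741.

0.954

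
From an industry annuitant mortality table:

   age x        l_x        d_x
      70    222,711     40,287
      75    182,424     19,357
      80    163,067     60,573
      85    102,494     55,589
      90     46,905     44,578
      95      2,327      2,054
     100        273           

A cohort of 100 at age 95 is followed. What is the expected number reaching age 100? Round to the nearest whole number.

12

The relevant probability is 273/2,327 = 0.117318.
Expected number = 100 × 0.117318 = 12.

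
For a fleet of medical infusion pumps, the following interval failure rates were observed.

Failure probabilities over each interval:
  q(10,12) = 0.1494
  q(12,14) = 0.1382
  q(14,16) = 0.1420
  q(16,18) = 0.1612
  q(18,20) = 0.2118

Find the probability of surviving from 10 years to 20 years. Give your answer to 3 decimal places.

0.416

Chaining the interval survival probabilities: (1 − 0.1494) × (1 − 0.1382) × (1 − 0.1420) × (1 − 0.1612) × (1 − 0.2118).
= 0.8506 × 0.8618 × 0.8580 × 0.8388 × 0.7882 = 0.415828.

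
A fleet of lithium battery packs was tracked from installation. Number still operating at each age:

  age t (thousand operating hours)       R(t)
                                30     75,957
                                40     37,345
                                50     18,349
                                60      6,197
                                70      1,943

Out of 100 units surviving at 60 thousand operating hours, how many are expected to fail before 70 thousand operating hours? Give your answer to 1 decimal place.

The relevant probability is 1 − 1,943/6,197 = 0.686461.
Expected number = 100 × 0.686461 = 68.6.

68.6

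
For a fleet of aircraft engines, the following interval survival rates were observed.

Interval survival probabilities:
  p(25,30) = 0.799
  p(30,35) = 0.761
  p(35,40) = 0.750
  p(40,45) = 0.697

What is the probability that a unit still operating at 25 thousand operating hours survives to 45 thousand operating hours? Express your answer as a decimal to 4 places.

Survival from 25 to 45 is the product of surviving each interval: 0.799 × 0.761 × 0.750 × 0.697.
= 0.317852.

0.3179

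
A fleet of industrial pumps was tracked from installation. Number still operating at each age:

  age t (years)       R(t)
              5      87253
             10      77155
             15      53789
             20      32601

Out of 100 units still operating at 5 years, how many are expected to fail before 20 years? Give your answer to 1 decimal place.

The relevant probability is 1 − 32601/87253 = 0.626362.
Expected number = 100 × 0.626362 = 62.6.

62.6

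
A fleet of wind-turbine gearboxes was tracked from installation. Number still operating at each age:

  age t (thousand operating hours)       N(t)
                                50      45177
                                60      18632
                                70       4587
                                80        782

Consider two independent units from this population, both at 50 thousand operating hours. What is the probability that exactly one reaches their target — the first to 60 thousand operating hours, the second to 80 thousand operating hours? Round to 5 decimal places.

p₁ = N(60)/N(50) = 18632/45177 = 0.412422; p₂ = N(80)/N(50) = 782/45177 = 0.017310.
P(exactly one) = p₁(1−p₂) + (1−p₁)p₂ = 0.405283 + 0.010171 = 0.415454.

0.41545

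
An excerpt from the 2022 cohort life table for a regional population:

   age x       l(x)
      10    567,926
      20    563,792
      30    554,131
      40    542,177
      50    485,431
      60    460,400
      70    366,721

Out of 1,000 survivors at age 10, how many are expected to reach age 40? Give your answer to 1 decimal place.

954.7

The relevant probability is 542,177/567,926 = 0.954661.
Expected number = 1,000 × 0.954661 = 954.7.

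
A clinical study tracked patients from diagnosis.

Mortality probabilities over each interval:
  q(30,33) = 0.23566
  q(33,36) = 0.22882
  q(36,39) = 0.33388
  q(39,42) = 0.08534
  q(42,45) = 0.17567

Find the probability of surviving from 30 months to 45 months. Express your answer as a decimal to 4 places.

The overall survival probability is (1 − 0.23566) × (1 − 0.22882) × (1 − 0.33388) × (1 − 0.08534) × (1 − 0.17567).
= 0.76434 × 0.77118 × 0.66612 × 0.91466 × 0.82433 = 0.296044.

0.2960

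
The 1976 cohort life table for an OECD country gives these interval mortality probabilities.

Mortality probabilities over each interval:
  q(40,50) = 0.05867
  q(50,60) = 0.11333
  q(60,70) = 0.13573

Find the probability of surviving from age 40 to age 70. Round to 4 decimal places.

Chaining the interval survival probabilities: (1 − 0.05867) × (1 − 0.11333) × (1 − 0.13573).
= 0.94133 × 0.88667 × 0.86427 = 0.721362.

0.7214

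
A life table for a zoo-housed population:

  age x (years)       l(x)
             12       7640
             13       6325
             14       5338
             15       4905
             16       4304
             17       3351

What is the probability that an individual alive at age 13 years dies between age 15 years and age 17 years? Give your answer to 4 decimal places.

0.2457

This is the probability of reaching 15 but not 17, conditional on being alive at 13: (l(15) − l(17)) / l(13).
= (4905 − 3351) / 6325 = 1554 / 6325 = 0.245692.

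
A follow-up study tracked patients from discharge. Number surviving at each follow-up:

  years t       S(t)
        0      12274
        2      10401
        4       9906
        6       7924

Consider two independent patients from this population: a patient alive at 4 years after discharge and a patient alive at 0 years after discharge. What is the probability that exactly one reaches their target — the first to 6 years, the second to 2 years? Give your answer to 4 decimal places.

p₁ = S(6)/S(4) = 7924/9906 = 0.799919; p₂ = S(2)/S(0) = 10401/12274 = 0.847401.
P(exactly one) = p₁(1−p₂) + (1−p₁)p₂ = 0.122067 + 0.169549 = 0.291616.

0.2916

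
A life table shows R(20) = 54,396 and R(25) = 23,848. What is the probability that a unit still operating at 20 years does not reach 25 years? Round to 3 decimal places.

0.562

P(fail before 25 | operational at 20) = 1 − R(25)/R(20) = 1 − 23,848/54,396 = (30,548)/54,396 = 0.561585.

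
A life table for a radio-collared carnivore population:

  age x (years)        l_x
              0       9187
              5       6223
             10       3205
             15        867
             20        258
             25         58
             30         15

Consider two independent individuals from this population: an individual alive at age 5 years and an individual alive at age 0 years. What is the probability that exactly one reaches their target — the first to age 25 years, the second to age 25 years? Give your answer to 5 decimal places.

0.01552

p₁ = l_25/l_5 = 58/6223 = 0.009320; p₂ = l_25/l_0 = 58/9187 = 0.006313.
P(exactly one) = p₁(1−p₂) + (1−p₁)p₂ = 0.009261 + 0.006254 = 0.015515.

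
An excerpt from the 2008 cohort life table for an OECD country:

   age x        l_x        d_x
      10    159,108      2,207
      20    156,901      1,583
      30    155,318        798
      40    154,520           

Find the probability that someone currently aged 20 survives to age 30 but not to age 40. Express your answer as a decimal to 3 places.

0.005

We want 10|10q20 = (l_30 − l_40)/l_20.
This is the probability of reaching 30 but not 40, conditional on being alive at 20: (l_30 − l_40) / l_20.
= (155,318 − 154,520) / 156,901 = 798 / 156,901 = 0.005086.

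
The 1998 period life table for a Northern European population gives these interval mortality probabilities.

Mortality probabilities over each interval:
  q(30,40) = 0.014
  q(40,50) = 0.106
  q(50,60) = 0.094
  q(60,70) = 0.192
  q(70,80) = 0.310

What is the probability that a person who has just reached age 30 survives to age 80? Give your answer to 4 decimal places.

0.4452

The overall survival probability is (1 − 0.014) × (1 − 0.106) × (1 − 0.094) × (1 − 0.192) × (1 − 0.310).
= 0.986 × 0.894 × 0.906 × 0.808 × 0.690 = 0.445249.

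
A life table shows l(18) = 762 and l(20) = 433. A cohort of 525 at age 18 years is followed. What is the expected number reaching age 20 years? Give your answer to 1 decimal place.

The relevant probability is 433/762 = 0.568241.
Expected number = 525 × 0.568241 = 298.3.

298.3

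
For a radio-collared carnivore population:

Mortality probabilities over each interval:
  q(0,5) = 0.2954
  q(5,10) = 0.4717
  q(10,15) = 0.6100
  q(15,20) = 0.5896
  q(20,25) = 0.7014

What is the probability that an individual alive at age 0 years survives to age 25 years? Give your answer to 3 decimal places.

Survival from 0 to 25 is the product of surviving each interval: (1 − 0.2954) × (1 − 0.4717) × (1 − 0.6100) × (1 − 0.5896) × (1 − 0.7014).
= 0.7046 × 0.5283 × 0.3900 × 0.4104 × 0.2986 = 0.017790.

0.018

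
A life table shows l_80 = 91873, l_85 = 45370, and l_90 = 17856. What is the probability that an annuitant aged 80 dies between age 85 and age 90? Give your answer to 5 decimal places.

We want 5|5q80 = (l_85 − l_90)/l_80.
This is the probability of reaching 85 but not 90, conditional on being alive at 80: (l_85 − l_90) / l_80.
= (45370 − 17856) / 91873 = 27514 / 91873 = 0.299479.

0.29948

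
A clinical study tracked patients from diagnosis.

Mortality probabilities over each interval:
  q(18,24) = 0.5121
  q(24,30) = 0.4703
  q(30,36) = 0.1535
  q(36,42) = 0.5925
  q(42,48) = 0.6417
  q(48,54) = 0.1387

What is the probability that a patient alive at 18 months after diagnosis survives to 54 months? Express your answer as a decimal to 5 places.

The overall survival probability is (1 − 0.5121) × (1 − 0.4703) × (1 − 0.1535) × (1 − 0.5925) × (1 − 0.6417) × (1 − 0.1387).
= 0.4879 × 0.5297 × 0.8465 × 0.4075 × 0.3583 × 0.8613 = 0.027512.

0.02751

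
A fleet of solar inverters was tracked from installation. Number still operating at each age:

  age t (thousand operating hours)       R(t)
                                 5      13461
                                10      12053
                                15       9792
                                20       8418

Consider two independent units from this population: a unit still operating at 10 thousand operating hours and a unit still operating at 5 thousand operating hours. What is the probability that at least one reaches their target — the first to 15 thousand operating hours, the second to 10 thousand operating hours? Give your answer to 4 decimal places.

0.9804

p₁ = R(15)/R(10) = 9792/12053 = 0.812412; p₂ = R(10)/R(5) = 12053/13461 = 0.895402.
P(at least one) = 1 − (1−p₁)(1−p₂) = 1 − 0.187588 × 0.104598 = 0.980379.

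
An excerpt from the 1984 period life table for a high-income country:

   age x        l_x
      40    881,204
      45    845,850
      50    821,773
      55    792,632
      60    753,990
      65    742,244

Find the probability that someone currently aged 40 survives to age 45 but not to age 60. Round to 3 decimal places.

0.104

We want 5|15q40 = (l_45 − l_60)/l_40.
This is the probability of reaching 45 but not 60, conditional on being alive at 40: (l_45 − l_60) / l_40.
= (845,850 − 753,990) / 881,204 = 91,860 / 881,204 = 0.104244.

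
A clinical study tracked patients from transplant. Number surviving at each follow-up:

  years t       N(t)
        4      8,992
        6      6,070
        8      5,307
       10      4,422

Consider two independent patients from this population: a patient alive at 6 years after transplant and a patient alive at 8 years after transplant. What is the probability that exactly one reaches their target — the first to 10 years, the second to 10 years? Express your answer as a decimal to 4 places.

0.3477

p₁ = N(10)/N(6) = 4,422/6,070 = 0.728501; p₂ = N(10)/N(8) = 4,422/5,307 = 0.833239.
P(exactly one) = p₁(1−p₂) + (1−p₁)p₂ = 0.121486 + 0.226224 = 0.347709.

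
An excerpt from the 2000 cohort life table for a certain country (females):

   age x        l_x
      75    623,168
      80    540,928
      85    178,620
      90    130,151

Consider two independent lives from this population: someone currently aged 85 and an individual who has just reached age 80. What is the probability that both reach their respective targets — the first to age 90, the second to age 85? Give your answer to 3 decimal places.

0.241

p₁ = l_90/l_85 = 130,151/178,620 = 0.728647; p₂ = l_85/l_80 = 178,620/540,928 = 0.330210.
P(both) = p₁ × p₂ = 0.728647 × 0.330210 = 0.240607.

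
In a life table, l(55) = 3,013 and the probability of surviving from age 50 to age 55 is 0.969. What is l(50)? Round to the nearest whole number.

3109

l(50) = l(55) / p = 3,013 / 0.969 = 3109.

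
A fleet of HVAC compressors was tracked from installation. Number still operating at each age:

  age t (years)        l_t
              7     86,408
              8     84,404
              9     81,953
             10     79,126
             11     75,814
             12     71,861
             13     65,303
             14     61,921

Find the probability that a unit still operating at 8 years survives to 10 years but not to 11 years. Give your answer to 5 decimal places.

This is the probability of reaching 10 but not 11, conditional on being operational at 8: (l_10 − l_11) / l_8.
= (79,126 − 75,814) / 84,404 = 3,312 / 84,404 = 0.039240.

0.03924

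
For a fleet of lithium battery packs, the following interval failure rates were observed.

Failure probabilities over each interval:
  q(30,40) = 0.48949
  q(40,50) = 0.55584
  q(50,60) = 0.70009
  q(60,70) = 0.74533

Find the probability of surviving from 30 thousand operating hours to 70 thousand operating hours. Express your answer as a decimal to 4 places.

0.0173

Chaining the interval survival probabilities: (1 − 0.48949) × (1 − 0.55584) × (1 − 0.70009) × (1 − 0.74533).
= 0.51051 × 0.44416 × 0.29991 × 0.25467 = 0.017319.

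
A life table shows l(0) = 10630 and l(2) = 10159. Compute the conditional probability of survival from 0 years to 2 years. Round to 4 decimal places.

0.9557

The conditional survival probability is l(2)/l(0) = 10159/10630 = 0.955691.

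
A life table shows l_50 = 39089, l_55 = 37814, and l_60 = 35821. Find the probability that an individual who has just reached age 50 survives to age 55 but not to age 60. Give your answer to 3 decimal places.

0.051

We want 5|5q50 = (l_55 − l_60)/l_50.
This is the probability of reaching 55 but not 60, conditional on being alive at 50: (l_55 − l_60) / l_50.
= (37814 − 35821) / 39089 = 1993 / 39089 = 0.050986.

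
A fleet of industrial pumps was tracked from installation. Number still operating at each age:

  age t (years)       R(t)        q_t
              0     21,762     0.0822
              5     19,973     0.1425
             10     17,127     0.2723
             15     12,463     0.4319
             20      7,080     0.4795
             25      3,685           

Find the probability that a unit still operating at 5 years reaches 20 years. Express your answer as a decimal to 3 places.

0.354

The conditional survival probability is R(20)/R(5) = 7,080/19,973 = 0.354479.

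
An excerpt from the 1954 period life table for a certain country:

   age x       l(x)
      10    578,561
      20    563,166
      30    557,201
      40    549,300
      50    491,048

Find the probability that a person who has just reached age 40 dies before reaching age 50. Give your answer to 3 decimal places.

0.106

P(die before 50 | alive at 40) = 1 − l(50)/l(40) = 1 − 491,048/549,300 = (58,252)/549,300 = 0.106048.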